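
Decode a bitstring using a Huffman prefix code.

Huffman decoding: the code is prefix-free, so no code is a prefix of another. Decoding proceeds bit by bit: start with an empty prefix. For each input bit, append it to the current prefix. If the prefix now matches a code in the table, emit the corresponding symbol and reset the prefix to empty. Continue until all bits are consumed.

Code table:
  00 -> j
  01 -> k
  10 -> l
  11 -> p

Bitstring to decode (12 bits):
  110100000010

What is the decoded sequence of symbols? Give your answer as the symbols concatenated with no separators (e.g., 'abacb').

Bit 0: prefix='1' (no match yet)
Bit 1: prefix='11' -> emit 'p', reset
Bit 2: prefix='0' (no match yet)
Bit 3: prefix='01' -> emit 'k', reset
Bit 4: prefix='0' (no match yet)
Bit 5: prefix='00' -> emit 'j', reset
Bit 6: prefix='0' (no match yet)
Bit 7: prefix='00' -> emit 'j', reset
Bit 8: prefix='0' (no match yet)
Bit 9: prefix='00' -> emit 'j', reset
Bit 10: prefix='1' (no match yet)
Bit 11: prefix='10' -> emit 'l', reset

Answer: pkjjjl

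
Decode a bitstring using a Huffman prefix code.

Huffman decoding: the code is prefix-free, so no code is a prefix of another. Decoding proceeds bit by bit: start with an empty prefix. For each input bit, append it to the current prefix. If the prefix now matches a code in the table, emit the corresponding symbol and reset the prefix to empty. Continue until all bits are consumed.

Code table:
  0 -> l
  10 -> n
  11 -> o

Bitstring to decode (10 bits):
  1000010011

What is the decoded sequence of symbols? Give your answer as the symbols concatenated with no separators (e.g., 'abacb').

Answer: nlllnlo

Derivation:
Bit 0: prefix='1' (no match yet)
Bit 1: prefix='10' -> emit 'n', reset
Bit 2: prefix='0' -> emit 'l', reset
Bit 3: prefix='0' -> emit 'l', reset
Bit 4: prefix='0' -> emit 'l', reset
Bit 5: prefix='1' (no match yet)
Bit 6: prefix='10' -> emit 'n', reset
Bit 7: prefix='0' -> emit 'l', reset
Bit 8: prefix='1' (no match yet)
Bit 9: prefix='11' -> emit 'o', reset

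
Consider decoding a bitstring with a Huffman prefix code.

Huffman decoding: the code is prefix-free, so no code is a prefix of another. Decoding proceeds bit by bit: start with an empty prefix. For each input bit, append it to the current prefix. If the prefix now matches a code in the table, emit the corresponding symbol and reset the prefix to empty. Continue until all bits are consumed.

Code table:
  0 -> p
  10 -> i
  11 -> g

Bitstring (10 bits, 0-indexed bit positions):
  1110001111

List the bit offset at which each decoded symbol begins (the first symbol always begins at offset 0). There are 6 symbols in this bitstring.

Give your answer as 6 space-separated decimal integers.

Bit 0: prefix='1' (no match yet)
Bit 1: prefix='11' -> emit 'g', reset
Bit 2: prefix='1' (no match yet)
Bit 3: prefix='10' -> emit 'i', reset
Bit 4: prefix='0' -> emit 'p', reset
Bit 5: prefix='0' -> emit 'p', reset
Bit 6: prefix='1' (no match yet)
Bit 7: prefix='11' -> emit 'g', reset
Bit 8: prefix='1' (no match yet)
Bit 9: prefix='11' -> emit 'g', reset

Answer: 0 2 4 5 6 8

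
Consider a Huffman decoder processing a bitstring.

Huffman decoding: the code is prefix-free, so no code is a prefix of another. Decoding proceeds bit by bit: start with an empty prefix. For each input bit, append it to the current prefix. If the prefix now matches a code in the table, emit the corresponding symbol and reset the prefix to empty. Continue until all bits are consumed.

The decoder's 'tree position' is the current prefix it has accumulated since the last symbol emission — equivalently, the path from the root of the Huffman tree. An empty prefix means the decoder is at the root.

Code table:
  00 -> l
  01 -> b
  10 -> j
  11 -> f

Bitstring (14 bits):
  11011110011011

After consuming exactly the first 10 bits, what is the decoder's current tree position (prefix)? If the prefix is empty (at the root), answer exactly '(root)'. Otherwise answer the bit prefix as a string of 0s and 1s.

Answer: (root)

Derivation:
Bit 0: prefix='1' (no match yet)
Bit 1: prefix='11' -> emit 'f', reset
Bit 2: prefix='0' (no match yet)
Bit 3: prefix='01' -> emit 'b', reset
Bit 4: prefix='1' (no match yet)
Bit 5: prefix='11' -> emit 'f', reset
Bit 6: prefix='1' (no match yet)
Bit 7: prefix='10' -> emit 'j', reset
Bit 8: prefix='0' (no match yet)
Bit 9: prefix='01' -> emit 'b', reset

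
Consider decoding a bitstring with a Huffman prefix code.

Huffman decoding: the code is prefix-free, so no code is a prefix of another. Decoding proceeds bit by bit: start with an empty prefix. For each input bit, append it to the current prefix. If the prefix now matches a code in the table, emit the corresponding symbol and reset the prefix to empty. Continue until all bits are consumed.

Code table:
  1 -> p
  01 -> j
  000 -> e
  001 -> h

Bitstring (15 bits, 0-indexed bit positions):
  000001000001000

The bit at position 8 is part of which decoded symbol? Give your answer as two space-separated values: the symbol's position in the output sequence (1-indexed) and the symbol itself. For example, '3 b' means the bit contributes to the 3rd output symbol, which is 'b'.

Bit 0: prefix='0' (no match yet)
Bit 1: prefix='00' (no match yet)
Bit 2: prefix='000' -> emit 'e', reset
Bit 3: prefix='0' (no match yet)
Bit 4: prefix='00' (no match yet)
Bit 5: prefix='001' -> emit 'h', reset
Bit 6: prefix='0' (no match yet)
Bit 7: prefix='00' (no match yet)
Bit 8: prefix='000' -> emit 'e', reset
Bit 9: prefix='0' (no match yet)
Bit 10: prefix='00' (no match yet)
Bit 11: prefix='001' -> emit 'h', reset
Bit 12: prefix='0' (no match yet)

Answer: 3 e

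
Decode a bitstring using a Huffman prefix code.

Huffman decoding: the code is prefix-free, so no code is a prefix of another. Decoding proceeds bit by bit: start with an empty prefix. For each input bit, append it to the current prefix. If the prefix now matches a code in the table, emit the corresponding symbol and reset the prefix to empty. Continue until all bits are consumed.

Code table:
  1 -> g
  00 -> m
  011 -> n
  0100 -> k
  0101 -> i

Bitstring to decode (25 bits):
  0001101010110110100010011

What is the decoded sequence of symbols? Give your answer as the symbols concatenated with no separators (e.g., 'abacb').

Answer: mninnkkgg

Derivation:
Bit 0: prefix='0' (no match yet)
Bit 1: prefix='00' -> emit 'm', reset
Bit 2: prefix='0' (no match yet)
Bit 3: prefix='01' (no match yet)
Bit 4: prefix='011' -> emit 'n', reset
Bit 5: prefix='0' (no match yet)
Bit 6: prefix='01' (no match yet)
Bit 7: prefix='010' (no match yet)
Bit 8: prefix='0101' -> emit 'i', reset
Bit 9: prefix='0' (no match yet)
Bit 10: prefix='01' (no match yet)
Bit 11: prefix='011' -> emit 'n', reset
Bit 12: prefix='0' (no match yet)
Bit 13: prefix='01' (no match yet)
Bit 14: prefix='011' -> emit 'n', reset
Bit 15: prefix='0' (no match yet)
Bit 16: prefix='01' (no match yet)
Bit 17: prefix='010' (no match yet)
Bit 18: prefix='0100' -> emit 'k', reset
Bit 19: prefix='0' (no match yet)
Bit 20: prefix='01' (no match yet)
Bit 21: prefix='010' (no match yet)
Bit 22: prefix='0100' -> emit 'k', reset
Bit 23: prefix='1' -> emit 'g', reset
Bit 24: prefix='1' -> emit 'g', reset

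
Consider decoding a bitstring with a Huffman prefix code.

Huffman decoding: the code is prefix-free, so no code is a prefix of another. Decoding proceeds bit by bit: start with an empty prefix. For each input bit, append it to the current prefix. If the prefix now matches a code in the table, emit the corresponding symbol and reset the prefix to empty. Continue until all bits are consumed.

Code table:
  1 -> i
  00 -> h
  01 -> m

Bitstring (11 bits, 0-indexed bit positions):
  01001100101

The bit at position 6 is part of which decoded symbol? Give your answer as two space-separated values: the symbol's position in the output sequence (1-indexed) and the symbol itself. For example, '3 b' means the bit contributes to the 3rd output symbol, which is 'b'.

Bit 0: prefix='0' (no match yet)
Bit 1: prefix='01' -> emit 'm', reset
Bit 2: prefix='0' (no match yet)
Bit 3: prefix='00' -> emit 'h', reset
Bit 4: prefix='1' -> emit 'i', reset
Bit 5: prefix='1' -> emit 'i', reset
Bit 6: prefix='0' (no match yet)
Bit 7: prefix='00' -> emit 'h', reset
Bit 8: prefix='1' -> emit 'i', reset
Bit 9: prefix='0' (no match yet)
Bit 10: prefix='01' -> emit 'm', reset

Answer: 5 h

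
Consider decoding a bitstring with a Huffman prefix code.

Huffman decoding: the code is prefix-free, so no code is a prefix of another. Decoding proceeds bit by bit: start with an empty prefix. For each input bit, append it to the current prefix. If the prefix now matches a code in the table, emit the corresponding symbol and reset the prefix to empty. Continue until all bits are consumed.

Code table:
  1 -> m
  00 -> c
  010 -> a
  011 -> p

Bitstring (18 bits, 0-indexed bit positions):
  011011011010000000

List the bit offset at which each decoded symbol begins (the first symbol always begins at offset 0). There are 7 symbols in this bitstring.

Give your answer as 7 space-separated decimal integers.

Answer: 0 3 6 9 12 14 16

Derivation:
Bit 0: prefix='0' (no match yet)
Bit 1: prefix='01' (no match yet)
Bit 2: prefix='011' -> emit 'p', reset
Bit 3: prefix='0' (no match yet)
Bit 4: prefix='01' (no match yet)
Bit 5: prefix='011' -> emit 'p', reset
Bit 6: prefix='0' (no match yet)
Bit 7: prefix='01' (no match yet)
Bit 8: prefix='011' -> emit 'p', reset
Bit 9: prefix='0' (no match yet)
Bit 10: prefix='01' (no match yet)
Bit 11: prefix='010' -> emit 'a', reset
Bit 12: prefix='0' (no match yet)
Bit 13: prefix='00' -> emit 'c', reset
Bit 14: prefix='0' (no match yet)
Bit 15: prefix='00' -> emit 'c', reset
Bit 16: prefix='0' (no match yet)
Bit 17: prefix='00' -> emit 'c', reset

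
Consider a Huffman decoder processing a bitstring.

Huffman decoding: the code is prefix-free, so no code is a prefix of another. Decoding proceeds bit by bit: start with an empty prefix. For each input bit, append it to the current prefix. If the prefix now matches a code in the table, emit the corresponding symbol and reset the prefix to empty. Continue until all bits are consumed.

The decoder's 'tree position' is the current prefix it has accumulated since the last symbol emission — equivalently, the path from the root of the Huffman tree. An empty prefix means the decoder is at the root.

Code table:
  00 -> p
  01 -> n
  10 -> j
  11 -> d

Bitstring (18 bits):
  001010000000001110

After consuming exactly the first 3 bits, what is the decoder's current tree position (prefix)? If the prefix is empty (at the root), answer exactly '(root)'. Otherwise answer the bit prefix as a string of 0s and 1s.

Bit 0: prefix='0' (no match yet)
Bit 1: prefix='00' -> emit 'p', reset
Bit 2: prefix='1' (no match yet)

Answer: 1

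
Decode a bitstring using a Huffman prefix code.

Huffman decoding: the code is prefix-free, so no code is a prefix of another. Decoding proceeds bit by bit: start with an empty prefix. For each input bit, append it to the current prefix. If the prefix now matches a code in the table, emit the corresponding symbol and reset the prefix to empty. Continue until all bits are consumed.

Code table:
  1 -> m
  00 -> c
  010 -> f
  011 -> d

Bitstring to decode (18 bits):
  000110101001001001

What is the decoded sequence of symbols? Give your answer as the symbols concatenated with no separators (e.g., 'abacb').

Bit 0: prefix='0' (no match yet)
Bit 1: prefix='00' -> emit 'c', reset
Bit 2: prefix='0' (no match yet)
Bit 3: prefix='01' (no match yet)
Bit 4: prefix='011' -> emit 'd', reset
Bit 5: prefix='0' (no match yet)
Bit 6: prefix='01' (no match yet)
Bit 7: prefix='010' -> emit 'f', reset
Bit 8: prefix='1' -> emit 'm', reset
Bit 9: prefix='0' (no match yet)
Bit 10: prefix='00' -> emit 'c', reset
Bit 11: prefix='1' -> emit 'm', reset
Bit 12: prefix='0' (no match yet)
Bit 13: prefix='00' -> emit 'c', reset
Bit 14: prefix='1' -> emit 'm', reset
Bit 15: prefix='0' (no match yet)
Bit 16: prefix='00' -> emit 'c', reset
Bit 17: prefix='1' -> emit 'm', reset

Answer: cdfmcmcmcm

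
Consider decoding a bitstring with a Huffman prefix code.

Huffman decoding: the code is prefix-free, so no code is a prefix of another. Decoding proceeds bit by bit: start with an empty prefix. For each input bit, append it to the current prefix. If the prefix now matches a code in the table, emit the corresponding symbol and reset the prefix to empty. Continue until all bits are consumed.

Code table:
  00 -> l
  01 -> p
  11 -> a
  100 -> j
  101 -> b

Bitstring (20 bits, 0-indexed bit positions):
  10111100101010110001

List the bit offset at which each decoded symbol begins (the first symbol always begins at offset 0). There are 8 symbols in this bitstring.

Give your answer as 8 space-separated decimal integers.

Answer: 0 3 5 8 11 13 15 18

Derivation:
Bit 0: prefix='1' (no match yet)
Bit 1: prefix='10' (no match yet)
Bit 2: prefix='101' -> emit 'b', reset
Bit 3: prefix='1' (no match yet)
Bit 4: prefix='11' -> emit 'a', reset
Bit 5: prefix='1' (no match yet)
Bit 6: prefix='10' (no match yet)
Bit 7: prefix='100' -> emit 'j', reset
Bit 8: prefix='1' (no match yet)
Bit 9: prefix='10' (no match yet)
Bit 10: prefix='101' -> emit 'b', reset
Bit 11: prefix='0' (no match yet)
Bit 12: prefix='01' -> emit 'p', reset
Bit 13: prefix='0' (no match yet)
Bit 14: prefix='01' -> emit 'p', reset
Bit 15: prefix='1' (no match yet)
Bit 16: prefix='10' (no match yet)
Bit 17: prefix='100' -> emit 'j', reset
Bit 18: prefix='0' (no match yet)
Bit 19: prefix='01' -> emit 'p', reset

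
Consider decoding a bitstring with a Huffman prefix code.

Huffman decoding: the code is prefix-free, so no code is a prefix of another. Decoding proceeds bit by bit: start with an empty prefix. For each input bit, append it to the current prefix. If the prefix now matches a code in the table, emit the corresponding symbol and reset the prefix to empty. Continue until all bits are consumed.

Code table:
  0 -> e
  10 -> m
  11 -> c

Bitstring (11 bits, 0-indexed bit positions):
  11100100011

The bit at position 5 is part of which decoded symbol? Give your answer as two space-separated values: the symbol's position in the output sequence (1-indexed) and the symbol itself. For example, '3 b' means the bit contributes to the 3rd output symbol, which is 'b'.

Answer: 4 m

Derivation:
Bit 0: prefix='1' (no match yet)
Bit 1: prefix='11' -> emit 'c', reset
Bit 2: prefix='1' (no match yet)
Bit 3: prefix='10' -> emit 'm', reset
Bit 4: prefix='0' -> emit 'e', reset
Bit 5: prefix='1' (no match yet)
Bit 6: prefix='10' -> emit 'm', reset
Bit 7: prefix='0' -> emit 'e', reset
Bit 8: prefix='0' -> emit 'e', reset
Bit 9: prefix='1' (no match yet)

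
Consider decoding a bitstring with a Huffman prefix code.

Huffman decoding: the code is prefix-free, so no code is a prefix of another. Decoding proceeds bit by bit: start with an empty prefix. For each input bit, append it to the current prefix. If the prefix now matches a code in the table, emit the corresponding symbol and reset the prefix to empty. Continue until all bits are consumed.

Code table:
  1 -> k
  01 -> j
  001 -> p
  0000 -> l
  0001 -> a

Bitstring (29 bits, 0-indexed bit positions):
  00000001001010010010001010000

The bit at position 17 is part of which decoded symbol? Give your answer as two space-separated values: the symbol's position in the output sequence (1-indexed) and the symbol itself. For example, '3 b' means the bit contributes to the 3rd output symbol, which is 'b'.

Bit 0: prefix='0' (no match yet)
Bit 1: prefix='00' (no match yet)
Bit 2: prefix='000' (no match yet)
Bit 3: prefix='0000' -> emit 'l', reset
Bit 4: prefix='0' (no match yet)
Bit 5: prefix='00' (no match yet)
Bit 6: prefix='000' (no match yet)
Bit 7: prefix='0001' -> emit 'a', reset
Bit 8: prefix='0' (no match yet)
Bit 9: prefix='00' (no match yet)
Bit 10: prefix='001' -> emit 'p', reset
Bit 11: prefix='0' (no match yet)
Bit 12: prefix='01' -> emit 'j', reset
Bit 13: prefix='0' (no match yet)
Bit 14: prefix='00' (no match yet)
Bit 15: prefix='001' -> emit 'p', reset
Bit 16: prefix='0' (no match yet)
Bit 17: prefix='00' (no match yet)
Bit 18: prefix='001' -> emit 'p', reset
Bit 19: prefix='0' (no match yet)
Bit 20: prefix='00' (no match yet)
Bit 21: prefix='000' (no match yet)

Answer: 6 p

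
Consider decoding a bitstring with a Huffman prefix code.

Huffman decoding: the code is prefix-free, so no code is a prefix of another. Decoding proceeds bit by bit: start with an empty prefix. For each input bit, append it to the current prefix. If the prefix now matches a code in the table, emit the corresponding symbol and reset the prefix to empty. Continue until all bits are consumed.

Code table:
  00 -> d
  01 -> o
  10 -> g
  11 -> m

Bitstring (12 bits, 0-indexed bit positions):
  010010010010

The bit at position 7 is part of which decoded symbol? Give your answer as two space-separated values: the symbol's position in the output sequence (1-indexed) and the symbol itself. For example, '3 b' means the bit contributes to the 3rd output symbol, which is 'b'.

Answer: 4 o

Derivation:
Bit 0: prefix='0' (no match yet)
Bit 1: prefix='01' -> emit 'o', reset
Bit 2: prefix='0' (no match yet)
Bit 3: prefix='00' -> emit 'd', reset
Bit 4: prefix='1' (no match yet)
Bit 5: prefix='10' -> emit 'g', reset
Bit 6: prefix='0' (no match yet)
Bit 7: prefix='01' -> emit 'o', reset
Bit 8: prefix='0' (no match yet)
Bit 9: prefix='00' -> emit 'd', reset
Bit 10: prefix='1' (no match yet)
Bit 11: prefix='10' -> emit 'g', reset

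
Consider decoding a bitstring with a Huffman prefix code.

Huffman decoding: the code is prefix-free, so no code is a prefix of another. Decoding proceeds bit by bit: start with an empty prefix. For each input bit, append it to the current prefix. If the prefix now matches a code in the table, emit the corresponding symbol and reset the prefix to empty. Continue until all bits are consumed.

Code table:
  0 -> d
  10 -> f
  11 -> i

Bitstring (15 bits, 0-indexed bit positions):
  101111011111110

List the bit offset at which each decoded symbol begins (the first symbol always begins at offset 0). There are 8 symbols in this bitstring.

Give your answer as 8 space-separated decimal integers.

Bit 0: prefix='1' (no match yet)
Bit 1: prefix='10' -> emit 'f', reset
Bit 2: prefix='1' (no match yet)
Bit 3: prefix='11' -> emit 'i', reset
Bit 4: prefix='1' (no match yet)
Bit 5: prefix='11' -> emit 'i', reset
Bit 6: prefix='0' -> emit 'd', reset
Bit 7: prefix='1' (no match yet)
Bit 8: prefix='11' -> emit 'i', reset
Bit 9: prefix='1' (no match yet)
Bit 10: prefix='11' -> emit 'i', reset
Bit 11: prefix='1' (no match yet)
Bit 12: prefix='11' -> emit 'i', reset
Bit 13: prefix='1' (no match yet)
Bit 14: prefix='10' -> emit 'f', reset

Answer: 0 2 4 6 7 9 11 13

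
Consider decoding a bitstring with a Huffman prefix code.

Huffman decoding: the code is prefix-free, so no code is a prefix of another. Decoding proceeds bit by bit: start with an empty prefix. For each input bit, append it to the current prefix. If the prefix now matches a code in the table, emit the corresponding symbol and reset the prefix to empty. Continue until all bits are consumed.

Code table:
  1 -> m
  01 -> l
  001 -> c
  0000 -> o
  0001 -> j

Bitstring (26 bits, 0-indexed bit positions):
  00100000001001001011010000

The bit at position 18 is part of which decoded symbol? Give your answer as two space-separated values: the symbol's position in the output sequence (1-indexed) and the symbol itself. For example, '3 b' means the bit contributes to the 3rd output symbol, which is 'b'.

Bit 0: prefix='0' (no match yet)
Bit 1: prefix='00' (no match yet)
Bit 2: prefix='001' -> emit 'c', reset
Bit 3: prefix='0' (no match yet)
Bit 4: prefix='00' (no match yet)
Bit 5: prefix='000' (no match yet)
Bit 6: prefix='0000' -> emit 'o', reset
Bit 7: prefix='0' (no match yet)
Bit 8: prefix='00' (no match yet)
Bit 9: prefix='000' (no match yet)
Bit 10: prefix='0001' -> emit 'j', reset
Bit 11: prefix='0' (no match yet)
Bit 12: prefix='00' (no match yet)
Bit 13: prefix='001' -> emit 'c', reset
Bit 14: prefix='0' (no match yet)
Bit 15: prefix='00' (no match yet)
Bit 16: prefix='001' -> emit 'c', reset
Bit 17: prefix='0' (no match yet)
Bit 18: prefix='01' -> emit 'l', reset
Bit 19: prefix='1' -> emit 'm', reset
Bit 20: prefix='0' (no match yet)
Bit 21: prefix='01' -> emit 'l', reset
Bit 22: prefix='0' (no match yet)

Answer: 6 l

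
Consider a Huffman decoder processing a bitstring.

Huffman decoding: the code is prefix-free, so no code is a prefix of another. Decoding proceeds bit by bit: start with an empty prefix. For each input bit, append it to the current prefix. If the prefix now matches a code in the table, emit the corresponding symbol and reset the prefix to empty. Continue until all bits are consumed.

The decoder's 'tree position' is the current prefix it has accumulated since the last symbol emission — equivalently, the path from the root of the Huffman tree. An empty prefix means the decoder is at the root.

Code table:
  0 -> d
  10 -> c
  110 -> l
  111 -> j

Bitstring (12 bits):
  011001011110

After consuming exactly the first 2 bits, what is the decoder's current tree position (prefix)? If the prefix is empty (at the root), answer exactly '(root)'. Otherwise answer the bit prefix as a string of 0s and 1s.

Answer: 1

Derivation:
Bit 0: prefix='0' -> emit 'd', reset
Bit 1: prefix='1' (no match yet)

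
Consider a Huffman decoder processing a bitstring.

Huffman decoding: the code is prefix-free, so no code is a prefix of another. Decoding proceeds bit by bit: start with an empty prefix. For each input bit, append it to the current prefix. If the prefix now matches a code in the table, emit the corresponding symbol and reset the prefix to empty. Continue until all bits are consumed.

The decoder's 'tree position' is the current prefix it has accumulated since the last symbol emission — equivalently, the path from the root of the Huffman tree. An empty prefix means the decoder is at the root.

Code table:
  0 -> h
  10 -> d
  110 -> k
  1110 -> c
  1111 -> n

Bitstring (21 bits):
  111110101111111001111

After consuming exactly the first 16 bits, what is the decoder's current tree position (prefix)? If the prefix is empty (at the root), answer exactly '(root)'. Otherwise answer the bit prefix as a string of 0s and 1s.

Bit 0: prefix='1' (no match yet)
Bit 1: prefix='11' (no match yet)
Bit 2: prefix='111' (no match yet)
Bit 3: prefix='1111' -> emit 'n', reset
Bit 4: prefix='1' (no match yet)
Bit 5: prefix='10' -> emit 'd', reset
Bit 6: prefix='1' (no match yet)
Bit 7: prefix='10' -> emit 'd', reset
Bit 8: prefix='1' (no match yet)
Bit 9: prefix='11' (no match yet)
Bit 10: prefix='111' (no match yet)
Bit 11: prefix='1111' -> emit 'n', reset
Bit 12: prefix='1' (no match yet)
Bit 13: prefix='11' (no match yet)
Bit 14: prefix='111' (no match yet)
Bit 15: prefix='1110' -> emit 'c', reset

Answer: (root)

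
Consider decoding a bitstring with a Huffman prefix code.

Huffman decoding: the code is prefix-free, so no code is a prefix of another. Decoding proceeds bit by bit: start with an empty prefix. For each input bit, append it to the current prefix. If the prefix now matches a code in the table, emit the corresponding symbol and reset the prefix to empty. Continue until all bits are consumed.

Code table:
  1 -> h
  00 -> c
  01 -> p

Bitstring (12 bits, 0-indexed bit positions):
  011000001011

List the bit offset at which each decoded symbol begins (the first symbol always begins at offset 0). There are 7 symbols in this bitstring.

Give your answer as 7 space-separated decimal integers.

Bit 0: prefix='0' (no match yet)
Bit 1: prefix='01' -> emit 'p', reset
Bit 2: prefix='1' -> emit 'h', reset
Bit 3: prefix='0' (no match yet)
Bit 4: prefix='00' -> emit 'c', reset
Bit 5: prefix='0' (no match yet)
Bit 6: prefix='00' -> emit 'c', reset
Bit 7: prefix='0' (no match yet)
Bit 8: prefix='01' -> emit 'p', reset
Bit 9: prefix='0' (no match yet)
Bit 10: prefix='01' -> emit 'p', reset
Bit 11: prefix='1' -> emit 'h', reset

Answer: 0 2 3 5 7 9 11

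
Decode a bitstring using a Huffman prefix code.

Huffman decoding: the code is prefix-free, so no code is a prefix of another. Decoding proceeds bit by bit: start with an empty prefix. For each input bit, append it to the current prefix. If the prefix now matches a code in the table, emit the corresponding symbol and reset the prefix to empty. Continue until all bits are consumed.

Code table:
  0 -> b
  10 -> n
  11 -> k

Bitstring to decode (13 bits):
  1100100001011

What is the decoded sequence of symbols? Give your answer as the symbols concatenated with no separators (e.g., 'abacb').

Bit 0: prefix='1' (no match yet)
Bit 1: prefix='11' -> emit 'k', reset
Bit 2: prefix='0' -> emit 'b', reset
Bit 3: prefix='0' -> emit 'b', reset
Bit 4: prefix='1' (no match yet)
Bit 5: prefix='10' -> emit 'n', reset
Bit 6: prefix='0' -> emit 'b', reset
Bit 7: prefix='0' -> emit 'b', reset
Bit 8: prefix='0' -> emit 'b', reset
Bit 9: prefix='1' (no match yet)
Bit 10: prefix='10' -> emit 'n', reset
Bit 11: prefix='1' (no match yet)
Bit 12: prefix='11' -> emit 'k', reset

Answer: kbbnbbbnk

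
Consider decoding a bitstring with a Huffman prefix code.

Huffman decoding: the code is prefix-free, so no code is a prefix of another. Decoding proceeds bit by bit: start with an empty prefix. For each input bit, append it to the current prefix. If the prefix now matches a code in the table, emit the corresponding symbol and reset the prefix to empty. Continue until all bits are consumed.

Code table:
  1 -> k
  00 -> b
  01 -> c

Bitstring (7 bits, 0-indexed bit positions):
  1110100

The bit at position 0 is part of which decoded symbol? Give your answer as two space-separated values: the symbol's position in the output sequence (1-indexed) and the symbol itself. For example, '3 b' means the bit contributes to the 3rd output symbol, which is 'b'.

Bit 0: prefix='1' -> emit 'k', reset
Bit 1: prefix='1' -> emit 'k', reset
Bit 2: prefix='1' -> emit 'k', reset
Bit 3: prefix='0' (no match yet)
Bit 4: prefix='01' -> emit 'c', reset

Answer: 1 k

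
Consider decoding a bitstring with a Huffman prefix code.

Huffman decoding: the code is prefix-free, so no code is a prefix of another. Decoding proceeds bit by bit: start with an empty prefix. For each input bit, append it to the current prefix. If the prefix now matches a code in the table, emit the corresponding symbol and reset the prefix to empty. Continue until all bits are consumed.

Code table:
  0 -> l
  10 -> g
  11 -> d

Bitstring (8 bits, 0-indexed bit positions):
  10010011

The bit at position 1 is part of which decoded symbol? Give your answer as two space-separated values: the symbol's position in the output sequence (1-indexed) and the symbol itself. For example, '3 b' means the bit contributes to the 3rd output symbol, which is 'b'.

Answer: 1 g

Derivation:
Bit 0: prefix='1' (no match yet)
Bit 1: prefix='10' -> emit 'g', reset
Bit 2: prefix='0' -> emit 'l', reset
Bit 3: prefix='1' (no match yet)
Bit 4: prefix='10' -> emit 'g', reset
Bit 5: prefix='0' -> emit 'l', reset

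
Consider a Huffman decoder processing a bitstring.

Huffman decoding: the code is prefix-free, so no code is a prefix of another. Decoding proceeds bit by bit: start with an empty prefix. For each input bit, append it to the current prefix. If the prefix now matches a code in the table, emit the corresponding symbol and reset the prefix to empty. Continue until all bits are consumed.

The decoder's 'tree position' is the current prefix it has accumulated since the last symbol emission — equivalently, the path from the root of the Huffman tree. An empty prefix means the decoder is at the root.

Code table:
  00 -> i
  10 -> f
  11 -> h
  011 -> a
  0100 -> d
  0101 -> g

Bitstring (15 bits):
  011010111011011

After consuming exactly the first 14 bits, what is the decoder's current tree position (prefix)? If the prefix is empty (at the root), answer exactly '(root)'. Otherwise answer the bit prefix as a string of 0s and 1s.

Answer: 01

Derivation:
Bit 0: prefix='0' (no match yet)
Bit 1: prefix='01' (no match yet)
Bit 2: prefix='011' -> emit 'a', reset
Bit 3: prefix='0' (no match yet)
Bit 4: prefix='01' (no match yet)
Bit 5: prefix='010' (no match yet)
Bit 6: prefix='0101' -> emit 'g', reset
Bit 7: prefix='1' (no match yet)
Bit 8: prefix='11' -> emit 'h', reset
Bit 9: prefix='0' (no match yet)
Bit 10: prefix='01' (no match yet)
Bit 11: prefix='011' -> emit 'a', reset
Bit 12: prefix='0' (no match yet)
Bit 13: prefix='01' (no match yet)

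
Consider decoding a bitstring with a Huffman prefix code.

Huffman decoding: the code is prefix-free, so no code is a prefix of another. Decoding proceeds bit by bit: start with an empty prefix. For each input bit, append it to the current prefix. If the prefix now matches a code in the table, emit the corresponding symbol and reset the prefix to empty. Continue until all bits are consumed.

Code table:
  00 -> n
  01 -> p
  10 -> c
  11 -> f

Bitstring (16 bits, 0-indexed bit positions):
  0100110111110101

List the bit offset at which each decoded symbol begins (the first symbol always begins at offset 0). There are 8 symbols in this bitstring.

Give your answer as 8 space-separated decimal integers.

Bit 0: prefix='0' (no match yet)
Bit 1: prefix='01' -> emit 'p', reset
Bit 2: prefix='0' (no match yet)
Bit 3: prefix='00' -> emit 'n', reset
Bit 4: prefix='1' (no match yet)
Bit 5: prefix='11' -> emit 'f', reset
Bit 6: prefix='0' (no match yet)
Bit 7: prefix='01' -> emit 'p', reset
Bit 8: prefix='1' (no match yet)
Bit 9: prefix='11' -> emit 'f', reset
Bit 10: prefix='1' (no match yet)
Bit 11: prefix='11' -> emit 'f', reset
Bit 12: prefix='0' (no match yet)
Bit 13: prefix='01' -> emit 'p', reset
Bit 14: prefix='0' (no match yet)
Bit 15: prefix='01' -> emit 'p', reset

Answer: 0 2 4 6 8 10 12 14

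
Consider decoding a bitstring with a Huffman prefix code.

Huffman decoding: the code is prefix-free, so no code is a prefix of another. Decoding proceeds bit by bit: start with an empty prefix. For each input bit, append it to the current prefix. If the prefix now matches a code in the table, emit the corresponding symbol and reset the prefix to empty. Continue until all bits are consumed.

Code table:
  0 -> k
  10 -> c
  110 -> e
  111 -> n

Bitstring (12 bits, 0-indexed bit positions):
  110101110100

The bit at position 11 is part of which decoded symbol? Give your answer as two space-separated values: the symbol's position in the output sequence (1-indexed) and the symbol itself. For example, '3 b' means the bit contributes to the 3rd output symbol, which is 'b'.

Bit 0: prefix='1' (no match yet)
Bit 1: prefix='11' (no match yet)
Bit 2: prefix='110' -> emit 'e', reset
Bit 3: prefix='1' (no match yet)
Bit 4: prefix='10' -> emit 'c', reset
Bit 5: prefix='1' (no match yet)
Bit 6: prefix='11' (no match yet)
Bit 7: prefix='111' -> emit 'n', reset
Bit 8: prefix='0' -> emit 'k', reset
Bit 9: prefix='1' (no match yet)
Bit 10: prefix='10' -> emit 'c', reset
Bit 11: prefix='0' -> emit 'k', reset

Answer: 6 k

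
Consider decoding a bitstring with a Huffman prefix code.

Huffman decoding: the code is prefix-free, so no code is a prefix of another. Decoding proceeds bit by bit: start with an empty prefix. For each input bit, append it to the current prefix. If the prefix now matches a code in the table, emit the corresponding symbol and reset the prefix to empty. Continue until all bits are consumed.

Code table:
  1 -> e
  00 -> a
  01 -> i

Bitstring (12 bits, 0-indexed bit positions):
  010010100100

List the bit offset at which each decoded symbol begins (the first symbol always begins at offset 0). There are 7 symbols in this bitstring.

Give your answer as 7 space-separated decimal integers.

Bit 0: prefix='0' (no match yet)
Bit 1: prefix='01' -> emit 'i', reset
Bit 2: prefix='0' (no match yet)
Bit 3: prefix='00' -> emit 'a', reset
Bit 4: prefix='1' -> emit 'e', reset
Bit 5: prefix='0' (no match yet)
Bit 6: prefix='01' -> emit 'i', reset
Bit 7: prefix='0' (no match yet)
Bit 8: prefix='00' -> emit 'a', reset
Bit 9: prefix='1' -> emit 'e', reset
Bit 10: prefix='0' (no match yet)
Bit 11: prefix='00' -> emit 'a', reset

Answer: 0 2 4 5 7 9 10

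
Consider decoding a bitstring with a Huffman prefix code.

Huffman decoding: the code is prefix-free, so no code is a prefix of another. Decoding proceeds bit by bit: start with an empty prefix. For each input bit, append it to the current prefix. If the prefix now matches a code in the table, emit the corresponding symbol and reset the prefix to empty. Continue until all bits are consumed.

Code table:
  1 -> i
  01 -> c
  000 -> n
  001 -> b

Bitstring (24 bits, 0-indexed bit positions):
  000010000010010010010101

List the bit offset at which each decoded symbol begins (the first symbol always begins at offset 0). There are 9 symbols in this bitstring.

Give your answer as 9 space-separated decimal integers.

Bit 0: prefix='0' (no match yet)
Bit 1: prefix='00' (no match yet)
Bit 2: prefix='000' -> emit 'n', reset
Bit 3: prefix='0' (no match yet)
Bit 4: prefix='01' -> emit 'c', reset
Bit 5: prefix='0' (no match yet)
Bit 6: prefix='00' (no match yet)
Bit 7: prefix='000' -> emit 'n', reset
Bit 8: prefix='0' (no match yet)
Bit 9: prefix='00' (no match yet)
Bit 10: prefix='001' -> emit 'b', reset
Bit 11: prefix='0' (no match yet)
Bit 12: prefix='00' (no match yet)
Bit 13: prefix='001' -> emit 'b', reset
Bit 14: prefix='0' (no match yet)
Bit 15: prefix='00' (no match yet)
Bit 16: prefix='001' -> emit 'b', reset
Bit 17: prefix='0' (no match yet)
Bit 18: prefix='00' (no match yet)
Bit 19: prefix='001' -> emit 'b', reset
Bit 20: prefix='0' (no match yet)
Bit 21: prefix='01' -> emit 'c', reset
Bit 22: prefix='0' (no match yet)
Bit 23: prefix='01' -> emit 'c', reset

Answer: 0 3 5 8 11 14 17 20 22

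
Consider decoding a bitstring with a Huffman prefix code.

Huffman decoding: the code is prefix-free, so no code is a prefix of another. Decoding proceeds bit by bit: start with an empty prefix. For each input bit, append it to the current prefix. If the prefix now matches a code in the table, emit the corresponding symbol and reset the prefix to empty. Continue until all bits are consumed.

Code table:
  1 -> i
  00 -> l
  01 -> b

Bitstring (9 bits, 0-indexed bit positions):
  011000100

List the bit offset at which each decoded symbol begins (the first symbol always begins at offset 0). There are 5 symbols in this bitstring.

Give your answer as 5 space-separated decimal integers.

Bit 0: prefix='0' (no match yet)
Bit 1: prefix='01' -> emit 'b', reset
Bit 2: prefix='1' -> emit 'i', reset
Bit 3: prefix='0' (no match yet)
Bit 4: prefix='00' -> emit 'l', reset
Bit 5: prefix='0' (no match yet)
Bit 6: prefix='01' -> emit 'b', reset
Bit 7: prefix='0' (no match yet)
Bit 8: prefix='00' -> emit 'l', reset

Answer: 0 2 3 5 7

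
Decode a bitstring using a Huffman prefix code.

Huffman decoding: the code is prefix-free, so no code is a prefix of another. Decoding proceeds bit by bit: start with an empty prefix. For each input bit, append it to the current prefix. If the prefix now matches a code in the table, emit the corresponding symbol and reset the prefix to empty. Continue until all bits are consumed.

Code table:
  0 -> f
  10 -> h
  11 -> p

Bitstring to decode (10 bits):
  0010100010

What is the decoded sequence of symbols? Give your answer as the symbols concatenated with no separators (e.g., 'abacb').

Bit 0: prefix='0' -> emit 'f', reset
Bit 1: prefix='0' -> emit 'f', reset
Bit 2: prefix='1' (no match yet)
Bit 3: prefix='10' -> emit 'h', reset
Bit 4: prefix='1' (no match yet)
Bit 5: prefix='10' -> emit 'h', reset
Bit 6: prefix='0' -> emit 'f', reset
Bit 7: prefix='0' -> emit 'f', reset
Bit 8: prefix='1' (no match yet)
Bit 9: prefix='10' -> emit 'h', reset

Answer: ffhhffh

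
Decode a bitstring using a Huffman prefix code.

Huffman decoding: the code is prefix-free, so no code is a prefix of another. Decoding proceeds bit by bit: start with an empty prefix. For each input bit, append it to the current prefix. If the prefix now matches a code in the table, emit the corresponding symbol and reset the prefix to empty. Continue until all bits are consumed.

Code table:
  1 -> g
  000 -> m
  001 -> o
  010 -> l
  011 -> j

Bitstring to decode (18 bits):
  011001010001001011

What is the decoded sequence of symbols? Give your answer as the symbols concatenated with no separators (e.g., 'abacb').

Bit 0: prefix='0' (no match yet)
Bit 1: prefix='01' (no match yet)
Bit 2: prefix='011' -> emit 'j', reset
Bit 3: prefix='0' (no match yet)
Bit 4: prefix='00' (no match yet)
Bit 5: prefix='001' -> emit 'o', reset
Bit 6: prefix='0' (no match yet)
Bit 7: prefix='01' (no match yet)
Bit 8: prefix='010' -> emit 'l', reset
Bit 9: prefix='0' (no match yet)
Bit 10: prefix='00' (no match yet)
Bit 11: prefix='001' -> emit 'o', reset
Bit 12: prefix='0' (no match yet)
Bit 13: prefix='00' (no match yet)
Bit 14: prefix='001' -> emit 'o', reset
Bit 15: prefix='0' (no match yet)
Bit 16: prefix='01' (no match yet)
Bit 17: prefix='011' -> emit 'j', reset

Answer: jolooj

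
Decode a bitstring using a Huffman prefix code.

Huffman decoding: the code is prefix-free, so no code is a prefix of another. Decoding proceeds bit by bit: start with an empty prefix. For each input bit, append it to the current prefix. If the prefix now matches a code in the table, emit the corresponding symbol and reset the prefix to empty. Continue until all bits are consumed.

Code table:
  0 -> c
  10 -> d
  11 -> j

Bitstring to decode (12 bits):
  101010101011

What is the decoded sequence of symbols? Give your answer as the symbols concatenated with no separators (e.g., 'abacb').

Answer: dddddj

Derivation:
Bit 0: prefix='1' (no match yet)
Bit 1: prefix='10' -> emit 'd', reset
Bit 2: prefix='1' (no match yet)
Bit 3: prefix='10' -> emit 'd', reset
Bit 4: prefix='1' (no match yet)
Bit 5: prefix='10' -> emit 'd', reset
Bit 6: prefix='1' (no match yet)
Bit 7: prefix='10' -> emit 'd', reset
Bit 8: prefix='1' (no match yet)
Bit 9: prefix='10' -> emit 'd', reset
Bit 10: prefix='1' (no match yet)
Bit 11: prefix='11' -> emit 'j', reset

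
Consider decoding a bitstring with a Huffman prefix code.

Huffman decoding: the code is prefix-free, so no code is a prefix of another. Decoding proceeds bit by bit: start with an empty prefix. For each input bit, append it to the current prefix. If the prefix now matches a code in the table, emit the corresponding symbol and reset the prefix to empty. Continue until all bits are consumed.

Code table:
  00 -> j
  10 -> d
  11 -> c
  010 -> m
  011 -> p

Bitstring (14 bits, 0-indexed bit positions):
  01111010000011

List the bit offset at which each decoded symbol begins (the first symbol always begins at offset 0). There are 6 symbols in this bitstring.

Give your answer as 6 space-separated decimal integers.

Bit 0: prefix='0' (no match yet)
Bit 1: prefix='01' (no match yet)
Bit 2: prefix='011' -> emit 'p', reset
Bit 3: prefix='1' (no match yet)
Bit 4: prefix='11' -> emit 'c', reset
Bit 5: prefix='0' (no match yet)
Bit 6: prefix='01' (no match yet)
Bit 7: prefix='010' -> emit 'm', reset
Bit 8: prefix='0' (no match yet)
Bit 9: prefix='00' -> emit 'j', reset
Bit 10: prefix='0' (no match yet)
Bit 11: prefix='00' -> emit 'j', reset
Bit 12: prefix='1' (no match yet)
Bit 13: prefix='11' -> emit 'c', reset

Answer: 0 3 5 8 10 12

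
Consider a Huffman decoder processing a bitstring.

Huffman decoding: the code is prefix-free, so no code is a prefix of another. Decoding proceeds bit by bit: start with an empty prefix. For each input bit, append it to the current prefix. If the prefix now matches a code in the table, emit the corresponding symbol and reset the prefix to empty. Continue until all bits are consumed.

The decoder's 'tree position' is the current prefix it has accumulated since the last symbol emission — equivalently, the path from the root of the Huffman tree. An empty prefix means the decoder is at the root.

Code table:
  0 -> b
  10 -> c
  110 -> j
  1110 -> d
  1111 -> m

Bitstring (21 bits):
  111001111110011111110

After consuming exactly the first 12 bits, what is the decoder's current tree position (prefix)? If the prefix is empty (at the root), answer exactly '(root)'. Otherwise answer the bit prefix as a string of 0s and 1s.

Bit 0: prefix='1' (no match yet)
Bit 1: prefix='11' (no match yet)
Bit 2: prefix='111' (no match yet)
Bit 3: prefix='1110' -> emit 'd', reset
Bit 4: prefix='0' -> emit 'b', reset
Bit 5: prefix='1' (no match yet)
Bit 6: prefix='11' (no match yet)
Bit 7: prefix='111' (no match yet)
Bit 8: prefix='1111' -> emit 'm', reset
Bit 9: prefix='1' (no match yet)
Bit 10: prefix='11' (no match yet)
Bit 11: prefix='110' -> emit 'j', reset

Answer: (root)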